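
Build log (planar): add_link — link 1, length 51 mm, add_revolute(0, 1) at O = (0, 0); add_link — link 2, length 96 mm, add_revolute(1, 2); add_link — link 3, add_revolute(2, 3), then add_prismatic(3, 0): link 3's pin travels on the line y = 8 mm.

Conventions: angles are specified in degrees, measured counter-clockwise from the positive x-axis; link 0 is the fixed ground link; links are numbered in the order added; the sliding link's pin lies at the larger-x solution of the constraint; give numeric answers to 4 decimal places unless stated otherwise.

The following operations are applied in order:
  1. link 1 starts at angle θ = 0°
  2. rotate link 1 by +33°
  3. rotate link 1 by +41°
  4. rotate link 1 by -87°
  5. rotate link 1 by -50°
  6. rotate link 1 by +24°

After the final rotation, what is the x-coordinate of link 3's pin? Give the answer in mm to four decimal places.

geometry: r = 51 mm, L = 96 mm, e = 8 mm; θ starts at 0°
rotate link 1 by +33°: θ ← 0° +33° = 33°
rotate link 1 by +41°: θ ← 33° +41° = 74°
rotate link 1 by -87°: θ ← 74° -87° = -13°
rotate link 1 by -50°: θ ← -13° -50° = -63°
rotate link 1 by +24°: θ ← -63° +24° = -39°
crank pin P = (r cos θ, r sin θ) = (39.634444, -32.095340)
h = r sin θ − e = -32.095340 − 8 = -40.095340
x = r cos θ + √(L² − h²) = 39.634444 + 87.225935 = 126.860379

126.8604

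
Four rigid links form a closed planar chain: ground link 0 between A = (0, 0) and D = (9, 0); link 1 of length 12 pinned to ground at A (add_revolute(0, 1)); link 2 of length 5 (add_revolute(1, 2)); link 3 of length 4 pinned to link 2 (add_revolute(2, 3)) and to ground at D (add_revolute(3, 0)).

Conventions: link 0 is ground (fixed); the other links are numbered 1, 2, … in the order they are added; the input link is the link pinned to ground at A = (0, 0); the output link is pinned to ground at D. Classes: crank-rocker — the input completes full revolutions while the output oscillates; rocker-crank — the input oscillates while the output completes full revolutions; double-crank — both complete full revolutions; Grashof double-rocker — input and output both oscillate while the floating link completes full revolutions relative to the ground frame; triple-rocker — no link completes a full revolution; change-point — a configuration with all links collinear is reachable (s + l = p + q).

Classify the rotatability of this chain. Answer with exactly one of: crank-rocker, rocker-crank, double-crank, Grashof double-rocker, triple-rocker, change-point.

lengths: ground=9, input=12, coupler=5, output=4
sorted: s=4 (shortest), l=12 (longest), p+q=14
s + l = 16 vs p + q = 14
s + l > p + q → non-Grashof → no link fully rotates → triple-rocker

triple-rocker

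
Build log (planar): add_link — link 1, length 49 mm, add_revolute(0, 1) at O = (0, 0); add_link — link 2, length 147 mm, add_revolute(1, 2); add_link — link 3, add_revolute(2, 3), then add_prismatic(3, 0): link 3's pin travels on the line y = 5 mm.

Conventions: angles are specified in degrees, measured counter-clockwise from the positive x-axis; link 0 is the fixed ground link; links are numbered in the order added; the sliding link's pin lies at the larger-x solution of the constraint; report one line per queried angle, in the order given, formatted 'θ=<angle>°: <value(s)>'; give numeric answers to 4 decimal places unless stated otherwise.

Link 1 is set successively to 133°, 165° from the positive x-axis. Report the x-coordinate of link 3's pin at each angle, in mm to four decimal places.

geometry: r = 49 mm, L = 147 mm, e = 5 mm
θ=133°: crank pin P = (r cos θ, r sin θ) = (-33.417920, 35.836331)
θ=133°: h = r sin θ − e = 35.836331 − 5 = 30.836331
θ=133°: x = r cos θ + √(L² − h²) = -33.417920 + 143.729331 = 110.311412
θ=165°: crank pin P = (r cos θ, r sin θ) = (-47.330365, 12.682133)
θ=165°: h = r sin θ − e = 12.682133 − 5 = 7.682133
θ=165°: x = r cos θ + √(L² − h²) = -47.330365 + 146.799131 = 99.468765

θ=133°: 110.3114
θ=165°: 99.4688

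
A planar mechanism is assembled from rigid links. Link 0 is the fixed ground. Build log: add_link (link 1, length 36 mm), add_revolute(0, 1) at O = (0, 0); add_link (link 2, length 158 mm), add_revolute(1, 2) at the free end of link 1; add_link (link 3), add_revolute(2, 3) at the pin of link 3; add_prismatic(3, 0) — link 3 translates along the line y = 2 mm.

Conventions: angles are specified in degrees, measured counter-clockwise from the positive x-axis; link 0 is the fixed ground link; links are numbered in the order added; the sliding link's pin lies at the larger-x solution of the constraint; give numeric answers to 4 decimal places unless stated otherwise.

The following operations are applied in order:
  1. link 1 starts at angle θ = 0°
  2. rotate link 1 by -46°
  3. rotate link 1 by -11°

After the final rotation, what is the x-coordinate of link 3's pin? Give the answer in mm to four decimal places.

geometry: r = 36 mm, L = 158 mm, e = 2 mm; θ starts at 0°
rotate link 1 by -46°: θ ← 0° -46° = -46°
rotate link 1 by -11°: θ ← -46° -11° = -57°
crank pin P = (r cos θ, r sin θ) = (19.607005, -30.192140)
h = r sin θ − e = -30.192140 − 2 = -32.192140
x = r cos θ + √(L² − h²) = 19.607005 + 154.685701 = 174.292706

174.2927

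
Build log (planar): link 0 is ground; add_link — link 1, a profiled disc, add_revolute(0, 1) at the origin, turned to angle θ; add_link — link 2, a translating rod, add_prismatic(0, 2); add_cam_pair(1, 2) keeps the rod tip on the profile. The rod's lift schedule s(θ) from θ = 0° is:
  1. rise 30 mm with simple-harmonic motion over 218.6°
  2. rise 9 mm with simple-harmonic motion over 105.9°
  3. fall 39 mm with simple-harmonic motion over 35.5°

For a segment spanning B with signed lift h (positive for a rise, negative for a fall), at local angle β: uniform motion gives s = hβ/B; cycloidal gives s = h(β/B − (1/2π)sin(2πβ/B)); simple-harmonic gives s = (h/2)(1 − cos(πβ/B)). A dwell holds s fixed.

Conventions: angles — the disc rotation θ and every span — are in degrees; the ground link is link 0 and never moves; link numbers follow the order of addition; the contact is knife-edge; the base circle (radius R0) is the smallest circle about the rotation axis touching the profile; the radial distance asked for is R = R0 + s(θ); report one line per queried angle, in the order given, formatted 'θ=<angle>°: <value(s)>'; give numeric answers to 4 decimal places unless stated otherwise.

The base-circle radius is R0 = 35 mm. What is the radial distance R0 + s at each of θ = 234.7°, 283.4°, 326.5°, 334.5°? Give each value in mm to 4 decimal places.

seg 1 [0°–218.6°] simple-harmonic, h=30: full span → s += 30 → s = 30.0000
seg 2 [218.6°–324.5°] simple-harmonic, h=9: θ=234.7° here. β=16.1, B=105.9. 9/2·(1 − cos(π·0.1520)) = 0.5036 → s = 30.5036
seg 2 [218.6°–324.5°] simple-harmonic, h=9: θ=283.4° here. β=64.8, B=105.9. 9/2·(1 − cos(π·0.6119)) = 6.0495 → s = 36.0495
seg 2 [218.6°–324.5°] simple-harmonic, h=9: full span → s += 9 → s = 39.0000
seg 3 [324.5°–360°] simple-harmonic, h=-39: θ=326.5° here. β=2, B=35.5. -39/2·(1 − cos(π·0.0563)) = -0.3046 → s = 38.6954
seg 3 [324.5°–360°] simple-harmonic, h=-39: θ=334.5° here. β=10, B=35.5. -39/2·(1 − cos(π·0.2817)) = -7.1502 → s = 31.8498
θ=234.7°: R = R0 + s = 35 + 30.5036 = 65.5036
θ=283.4°: R = R0 + s = 35 + 36.0495 = 71.0495
θ=326.5°: R = R0 + s = 35 + 38.6954 = 73.6954
θ=334.5°: R = R0 + s = 35 + 31.8498 = 66.8498

θ=234.7°: 65.5036
θ=283.4°: 71.0495
θ=326.5°: 73.6954
θ=334.5°: 66.8498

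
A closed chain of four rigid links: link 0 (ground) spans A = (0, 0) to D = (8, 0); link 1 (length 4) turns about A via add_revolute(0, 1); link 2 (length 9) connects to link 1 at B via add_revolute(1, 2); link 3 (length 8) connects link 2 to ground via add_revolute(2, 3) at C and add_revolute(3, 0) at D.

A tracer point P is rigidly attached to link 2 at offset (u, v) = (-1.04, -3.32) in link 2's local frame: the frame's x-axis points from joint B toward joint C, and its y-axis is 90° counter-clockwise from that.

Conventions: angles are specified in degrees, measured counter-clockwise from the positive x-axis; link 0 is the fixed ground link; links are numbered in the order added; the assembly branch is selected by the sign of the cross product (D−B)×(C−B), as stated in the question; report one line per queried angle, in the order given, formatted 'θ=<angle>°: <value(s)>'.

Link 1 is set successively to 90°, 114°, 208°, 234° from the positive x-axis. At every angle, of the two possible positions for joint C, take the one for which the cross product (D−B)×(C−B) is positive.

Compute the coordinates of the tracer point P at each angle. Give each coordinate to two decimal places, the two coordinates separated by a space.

A=(0,0), D=(8.00,0)
θ=90°: B = A + 4.00·(cos90°, sin90°) = (0.0000, 4.0000)
θ=90°: |BD| = 8.9443
θ=90°: circle(B,9.00) ∩ circle(D,8.00): a=5.4225, h=7.1831
θ=90°:   candidates: C₊=(8.0624,7.9998) cross=64.248; C₋=(1.6376,-4.8498) cross=-64.248
θ=90°:   branch + wants cross > 0 → take C=(8.0624,7.9998) (cross=64.248)
θ=90°: ex = (C−B)/|BC| = (0.8958,0.4444); ey = (-0.4444,0.8958)
θ=90°: P = B + -1.04·ex + -3.32·ey = (0.5438,0.5637)
θ=114°: B = A + 4.00·(cos114°, sin114°) = (-1.6269, 3.6542)
θ=114°: |BD| = 10.2971
θ=114°: circle(B,9.00) ∩ circle(D,8.00): a=5.9740, h=6.7313
θ=114°:   candidates: C₊=(6.3470,7.8274) cross=69.313; C₋=(1.5695,-4.7591) cross=-69.313
θ=114°:   branch + wants cross > 0 → take C=(6.3470,7.8274) (cross=69.313)
θ=114°: ex = (C−B)/|BC| = (0.8860,0.4637); ey = (-0.4637,0.8860)
θ=114°: P = B + -1.04·ex + -3.32·ey = (-1.0089,0.2304)
θ=208°: B = A + 4.00·(cos208°, sin208°) = (-3.5318, -1.8779)
θ=208°: |BD| = 11.6837
θ=208°: circle(B,9.00) ∩ circle(D,8.00): a=6.5694, h=6.1517
θ=208°:   candidates: C₊=(1.9634,5.2497) cross=71.875; C₋=(3.9409,-6.8937) cross=-71.875
θ=208°:   branch + wants cross > 0 → take C=(1.9634,5.2497) (cross=71.875)
θ=208°: ex = (C−B)/|BC| = (0.6106,0.7920); ey = (-0.7920,0.6106)
θ=208°: P = B + -1.04·ex + -3.32·ey = (-1.5375,-4.7286)
θ=234°: B = A + 4.00·(cos234°, sin234°) = (-2.3511, -3.2361)
θ=234°: |BD| = 10.8452
θ=234°: circle(B,9.00) ∩ circle(D,8.00): a=6.2064, h=6.5178
θ=234°:   candidates: C₊=(1.6277,4.8367) cross=70.686; C₋=(5.5173,-7.6050) cross=-70.686
θ=234°:   branch + wants cross > 0 → take C=(1.6277,4.8367) (cross=70.686)
θ=234°: ex = (C−B)/|BC| = (0.4421,0.8970); ey = (-0.8970,0.4421)
θ=234°: P = B + -1.04·ex + -3.32·ey = (0.1670,-5.6367)

θ=90°: 0.54 0.56
θ=114°: -1.01 0.23
θ=208°: -1.54 -4.73
θ=234°: 0.17 -5.64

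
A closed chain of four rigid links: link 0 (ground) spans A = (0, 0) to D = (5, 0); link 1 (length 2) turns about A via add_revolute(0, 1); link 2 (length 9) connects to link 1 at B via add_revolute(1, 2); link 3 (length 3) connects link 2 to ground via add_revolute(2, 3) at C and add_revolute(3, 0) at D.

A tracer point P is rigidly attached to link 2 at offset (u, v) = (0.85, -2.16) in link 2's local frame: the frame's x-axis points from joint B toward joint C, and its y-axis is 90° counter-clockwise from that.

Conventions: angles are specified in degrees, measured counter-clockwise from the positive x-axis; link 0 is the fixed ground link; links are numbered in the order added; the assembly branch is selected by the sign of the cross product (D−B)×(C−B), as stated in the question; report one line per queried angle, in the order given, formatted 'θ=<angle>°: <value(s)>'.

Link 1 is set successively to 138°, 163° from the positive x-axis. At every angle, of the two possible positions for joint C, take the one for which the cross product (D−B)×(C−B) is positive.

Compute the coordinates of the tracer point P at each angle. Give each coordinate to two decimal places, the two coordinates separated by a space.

A=(0,0), D=(5.00,0)
θ=138°: B = A + 2.00·(cos138°, sin138°) = (-1.4863, 1.3383)
θ=138°: |BD| = 6.6229
θ=138°: circle(B,9.00) ∩ circle(D,3.00): a=8.7471, h=2.1184
θ=138°:   candidates: C₊=(7.5085,1.6455) cross=14.030; C₋=(6.6523,-2.5039) cross=-14.030
θ=138°:   branch + wants cross > 0 → take C=(7.5085,1.6455) (cross=14.030)
θ=138°: ex = (C−B)/|BC| = (0.9994,0.0341); ey = (-0.0341,0.9994)
θ=138°: P = B + 0.85·ex + -2.16·ey = (-0.5631,-0.7915)
θ=163°: B = A + 2.00·(cos163°, sin163°) = (-1.9126, 0.5847)
θ=163°: |BD| = 6.9373
θ=163°: circle(B,9.00) ∩ circle(D,3.00): a=8.6580, h=2.4575
θ=163°:   candidates: C₊=(6.9217,2.3037) cross=17.048; C₋=(6.5074,-2.5938) cross=-17.048
θ=163°:   branch + wants cross > 0 → take C=(6.9217,2.3037) (cross=17.048)
θ=163°: ex = (C−B)/|BC| = (0.9816,0.1910); ey = (-0.1910,0.9816)
θ=163°: P = B + 0.85·ex + -2.16·ey = (-0.6657,-1.3731)

θ=138°: -0.56 -0.79
θ=163°: -0.67 -1.37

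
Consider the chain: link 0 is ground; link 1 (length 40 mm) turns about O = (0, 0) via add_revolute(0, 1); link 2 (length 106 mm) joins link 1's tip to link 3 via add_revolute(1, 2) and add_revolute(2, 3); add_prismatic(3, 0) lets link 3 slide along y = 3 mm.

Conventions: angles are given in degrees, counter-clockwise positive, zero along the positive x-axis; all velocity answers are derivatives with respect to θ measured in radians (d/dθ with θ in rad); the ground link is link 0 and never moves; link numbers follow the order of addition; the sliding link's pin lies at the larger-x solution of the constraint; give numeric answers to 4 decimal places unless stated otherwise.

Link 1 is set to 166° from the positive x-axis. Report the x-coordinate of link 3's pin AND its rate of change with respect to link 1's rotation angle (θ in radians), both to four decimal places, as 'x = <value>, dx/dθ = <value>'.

geometry: r = 40 mm, L = 106 mm, e = 3 mm
crank pin P = (r cos θ, r sin θ) = (-38.811829, 9.676876)
h = r sin θ − e = 9.676876 − 3 = 6.676876
x = r cos θ + √(L² − h²) = -38.811829 + 105.789505 = 66.977676
dx/dθ = −r sin θ − h·r cos θ/√(L² − h²) (θ in radians; h = 6.676876) = -7.227278

x = 66.9777, dx/dθ = -7.2273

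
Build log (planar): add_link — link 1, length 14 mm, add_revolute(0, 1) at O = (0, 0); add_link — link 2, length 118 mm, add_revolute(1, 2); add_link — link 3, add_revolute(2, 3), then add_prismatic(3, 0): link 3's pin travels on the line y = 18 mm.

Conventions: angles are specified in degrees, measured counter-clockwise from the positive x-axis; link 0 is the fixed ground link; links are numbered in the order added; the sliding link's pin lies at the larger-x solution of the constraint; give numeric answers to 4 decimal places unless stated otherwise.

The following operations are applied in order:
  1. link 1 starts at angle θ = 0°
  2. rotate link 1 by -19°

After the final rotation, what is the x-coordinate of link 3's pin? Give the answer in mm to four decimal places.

geometry: r = 14 mm, L = 118 mm, e = 18 mm; θ starts at 0°
rotate link 1 by -19°: θ ← 0° -19° = -19°
crank pin P = (r cos θ, r sin θ) = (13.237260, -4.557954)
h = r sin θ − e = -4.557954 − 18 = -22.557954
x = r cos θ + √(L² − h²) = 13.237260 + 115.823740 = 129.061000

129.0610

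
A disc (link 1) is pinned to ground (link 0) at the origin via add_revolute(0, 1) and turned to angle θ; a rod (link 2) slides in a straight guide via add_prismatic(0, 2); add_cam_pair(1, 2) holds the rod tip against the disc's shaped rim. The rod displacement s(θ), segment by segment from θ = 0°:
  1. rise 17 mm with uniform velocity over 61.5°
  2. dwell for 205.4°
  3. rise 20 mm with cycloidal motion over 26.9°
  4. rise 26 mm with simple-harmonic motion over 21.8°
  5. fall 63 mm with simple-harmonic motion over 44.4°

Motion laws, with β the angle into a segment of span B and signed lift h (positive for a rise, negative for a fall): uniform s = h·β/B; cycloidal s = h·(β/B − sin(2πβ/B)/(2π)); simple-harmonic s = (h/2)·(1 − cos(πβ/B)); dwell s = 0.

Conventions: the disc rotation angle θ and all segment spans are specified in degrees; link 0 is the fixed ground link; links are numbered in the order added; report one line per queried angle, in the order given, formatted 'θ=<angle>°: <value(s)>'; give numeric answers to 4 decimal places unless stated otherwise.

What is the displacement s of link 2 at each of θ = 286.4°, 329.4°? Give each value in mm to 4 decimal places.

segment 1 (0° to 61.5°, uniform, h = 17) is passed completely: s = 0.0000 + (17) = 17.0000
segment 2 (61.5° to 266.9°, dwell): s unchanged at 17.0000
θ = 286.4° falls in segment 3 (266.9° to 293.8°, cycloidal, h = 20): β = 286.4 − 266.9 = 19.5°, B = 26.9°; Δs = 20·(0.7249 − sin(2π·0.7249)/(2π)) = 17.6418; s = 17.0000 + 17.6418 = 34.6418
segment 3 (266.9° to 293.8°, cycloidal, h = 20) is passed completely: s = 17.0000 + (20) = 37.0000
segment 4 (293.8° to 315.6°, simple-harmonic, h = 26) is passed completely: s = 37.0000 + (26) = 63.0000
θ = 329.4° falls in segment 5 (315.6° to 360°, simple-harmonic, h = -63): β = 329.4 − 315.6 = 13.8°, B = 44.4°; Δs = -63/2·(1 − cos(π·0.3108)) = -13.8608; s = 63.0000 − 13.8608 = 49.1392

θ=286.4°: 34.6418
θ=329.4°: 49.1392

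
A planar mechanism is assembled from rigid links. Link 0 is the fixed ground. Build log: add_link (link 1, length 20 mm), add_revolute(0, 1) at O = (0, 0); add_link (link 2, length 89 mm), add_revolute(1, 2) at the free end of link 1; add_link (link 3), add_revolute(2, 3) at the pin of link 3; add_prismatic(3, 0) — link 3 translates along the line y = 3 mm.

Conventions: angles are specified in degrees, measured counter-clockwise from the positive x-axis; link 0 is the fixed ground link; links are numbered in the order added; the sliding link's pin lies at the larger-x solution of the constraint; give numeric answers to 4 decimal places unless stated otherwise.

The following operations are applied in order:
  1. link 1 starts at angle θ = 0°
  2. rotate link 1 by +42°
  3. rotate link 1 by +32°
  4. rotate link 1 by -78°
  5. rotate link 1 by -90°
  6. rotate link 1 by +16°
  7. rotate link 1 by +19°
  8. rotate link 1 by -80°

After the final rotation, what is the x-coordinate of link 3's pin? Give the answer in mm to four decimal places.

geometry: r = 20 mm, L = 89 mm, e = 3 mm; θ starts at 0°
rotate link 1 by +42°: θ ← 0° +42° = 42°
rotate link 1 by +32°: θ ← 42° +32° = 74°
rotate link 1 by -78°: θ ← 74° -78° = -4°
rotate link 1 by -90°: θ ← -4° -90° = -94°
rotate link 1 by +16°: θ ← -94° +16° = -78°
rotate link 1 by +19°: θ ← -78° +19° = -59°
rotate link 1 by -80°: θ ← -59° -80° = -139°
crank pin P = (r cos θ, r sin θ) = (-15.094192, -13.121181)
h = r sin θ − e = -13.121181 − 3 = -16.121181
x = r cos θ + √(L² − h²) = -15.094192 + 87.527753 = 72.433561

72.4336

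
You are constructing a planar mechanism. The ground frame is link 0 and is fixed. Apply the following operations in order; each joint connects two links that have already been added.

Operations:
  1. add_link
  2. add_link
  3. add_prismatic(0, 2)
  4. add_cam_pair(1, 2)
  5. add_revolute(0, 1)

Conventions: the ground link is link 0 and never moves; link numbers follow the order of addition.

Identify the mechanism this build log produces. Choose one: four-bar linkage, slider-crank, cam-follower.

links: 3 (incl. ground); joints: 1 revolute, 1 prismatic, 1 higher (cam) pair, forming one closed loop
3 links, revolute + prismatic + higher pair in one loop → cam-follower

cam-follower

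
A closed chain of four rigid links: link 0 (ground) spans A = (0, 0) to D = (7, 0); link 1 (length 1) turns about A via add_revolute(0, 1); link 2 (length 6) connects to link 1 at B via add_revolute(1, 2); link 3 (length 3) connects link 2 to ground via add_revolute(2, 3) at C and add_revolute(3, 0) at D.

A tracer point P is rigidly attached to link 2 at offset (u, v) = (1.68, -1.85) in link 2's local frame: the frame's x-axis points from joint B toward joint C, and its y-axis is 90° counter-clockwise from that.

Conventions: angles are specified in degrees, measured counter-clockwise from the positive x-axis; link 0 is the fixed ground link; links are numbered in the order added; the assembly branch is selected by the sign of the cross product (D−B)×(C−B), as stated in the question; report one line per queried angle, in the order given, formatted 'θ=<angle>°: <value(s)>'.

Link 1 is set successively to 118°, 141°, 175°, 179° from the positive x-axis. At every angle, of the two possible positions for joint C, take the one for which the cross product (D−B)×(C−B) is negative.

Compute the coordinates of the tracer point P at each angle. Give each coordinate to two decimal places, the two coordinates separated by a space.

A=(0,0), D=(7.00,0)
θ=118°: B = A + 1.00·(cos118°, sin118°) = (-0.4695, 0.8829)
θ=118°: |BD| = 7.5215
θ=118°: circle(B,6.00) ∩ circle(D,3.00): a=5.5556, h=2.2661
θ=118°:   candidates: C₊=(5.3137,2.4812) cross=17.045; C₋=(4.7817,-2.0197) cross=-17.045
θ=118°:   branch - wants cross < 0 → take C=(4.7817,-2.0197) (cross=-17.045)
θ=118°: ex = (C−B)/|BC| = (0.8752,-0.4838); ey = (0.4838,0.8752)
θ=118°: P = B + 1.68·ex + -1.85·ey = (0.1059,-1.5489)
θ=141°: B = A + 1.00·(cos141°, sin141°) = (-0.7771, 0.6293)
θ=141°: |BD| = 7.8026
θ=141°: circle(B,6.00) ∩ circle(D,3.00): a=5.6315, h=2.0704
θ=141°:   candidates: C₊=(5.0030,2.2387) cross=16.154; C₋=(4.6690,-1.8885) cross=-16.154
θ=141°:   branch - wants cross < 0 → take C=(4.6690,-1.8885) (cross=-16.154)
θ=141°: ex = (C−B)/|BC| = (0.9077,-0.4196); ey = (0.4196,0.9077)
θ=141°: P = B + 1.68·ex + -1.85·ey = (-0.0286,-1.7549)
θ=175°: B = A + 1.00·(cos175°, sin175°) = (-0.9962, 0.0872)
θ=175°: |BD| = 7.9967
θ=175°: circle(B,6.00) ∩ circle(D,3.00): a=5.6865, h=1.9140
θ=175°:   candidates: C₊=(4.7109,1.9390) cross=15.305; C₋=(4.6691,-1.8887) cross=-15.305
θ=175°:   branch - wants cross < 0 → take C=(4.6691,-1.8887) (cross=-15.305)
θ=175°: ex = (C−B)/|BC| = (0.9442,-0.3293); ey = (0.3293,0.9442)
θ=175°: P = B + 1.68·ex + -1.85·ey = (-0.0191,-2.2129)
θ=179°: B = A + 1.00·(cos179°, sin179°) = (-0.9998, 0.0175)
θ=179°: |BD| = 7.9999
θ=179°: circle(B,6.00) ∩ circle(D,3.00): a=5.6875, h=1.9112
θ=179°:   candidates: C₊=(4.6918,1.9163) cross=15.290; C₋=(4.6834,-1.9062) cross=-15.290
θ=179°:   branch - wants cross < 0 → take C=(4.6834,-1.9062) (cross=-15.290)
θ=179°: ex = (C−B)/|BC| = (0.9472,-0.3206); ey = (0.3206,0.9472)
θ=179°: P = B + 1.68·ex + -1.85·ey = (-0.0016,-2.2735)

θ=118°: 0.11 -1.55
θ=141°: -0.03 -1.75
θ=175°: -0.02 -2.21
θ=179°: -0.00 -2.27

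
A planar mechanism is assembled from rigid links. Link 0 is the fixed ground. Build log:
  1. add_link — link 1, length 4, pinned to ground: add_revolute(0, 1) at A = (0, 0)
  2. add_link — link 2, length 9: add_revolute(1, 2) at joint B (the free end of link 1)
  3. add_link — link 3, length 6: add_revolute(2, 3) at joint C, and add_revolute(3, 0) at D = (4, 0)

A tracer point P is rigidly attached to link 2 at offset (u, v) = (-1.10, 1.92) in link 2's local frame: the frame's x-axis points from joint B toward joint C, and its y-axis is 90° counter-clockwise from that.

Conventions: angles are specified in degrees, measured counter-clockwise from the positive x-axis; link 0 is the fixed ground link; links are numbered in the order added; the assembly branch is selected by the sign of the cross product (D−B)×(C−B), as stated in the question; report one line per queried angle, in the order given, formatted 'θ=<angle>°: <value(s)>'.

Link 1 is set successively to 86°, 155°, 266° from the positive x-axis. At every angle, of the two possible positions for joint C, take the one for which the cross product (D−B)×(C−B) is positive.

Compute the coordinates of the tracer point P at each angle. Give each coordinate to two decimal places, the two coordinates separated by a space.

A=(0,0), D=(4.00,0)
θ=86°: B = A + 4.00·(cos86°, sin86°) = (0.2790, 3.9903)
θ=86°: |BD| = 5.4560
θ=86°: circle(B,9.00) ∩ circle(D,6.00): a=6.8519, h=5.8354
θ=86°:   candidates: C₊=(9.2197,2.9588) cross=31.838; C₋=(0.6843,-5.0006) cross=-31.838
θ=86°:   branch + wants cross > 0 → take C=(9.2197,2.9588) (cross=31.838)
θ=86°: ex = (C−B)/|BC| = (0.9934,-0.1146); ey = (0.1146,0.9934)
θ=86°: P = B + -1.10·ex + 1.92·ey = (-0.5937,6.0237)
θ=155°: B = A + 4.00·(cos155°, sin155°) = (-3.6252, 1.6905)
θ=155°: |BD| = 7.8104
θ=155°: circle(B,9.00) ∩ circle(D,6.00): a=6.7860, h=5.9119
θ=155°:   candidates: C₊=(4.2795,5.9935) cross=46.174; C₋=(1.7203,-5.5500) cross=-46.174
θ=155°:   branch + wants cross > 0 → take C=(4.2795,5.9935) (cross=46.174)
θ=155°: ex = (C−B)/|BC| = (0.8783,0.4781); ey = (-0.4781,0.8783)
θ=155°: P = B + -1.10·ex + 1.92·ey = (-5.5093,2.8509)
θ=266°: B = A + 4.00·(cos266°, sin266°) = (-0.2790, -3.9903)
θ=266°: |BD| = 5.8508
θ=266°: circle(B,9.00) ∩ circle(D,6.00): a=6.7710, h=5.9290
θ=266°:   candidates: C₊=(0.6294,4.9638) cross=34.690; C₋=(8.7166,-3.7086) cross=-34.690
θ=266°:   branch + wants cross > 0 → take C=(0.6294,4.9638) (cross=34.690)
θ=266°: ex = (C−B)/|BC| = (0.1009,0.9949); ey = (-0.9949,0.1009)
θ=266°: P = B + -1.10·ex + 1.92·ey = (-2.3003,-4.8908)

θ=86°: -0.59 6.02
θ=155°: -5.51 2.85
θ=266°: -2.30 -4.89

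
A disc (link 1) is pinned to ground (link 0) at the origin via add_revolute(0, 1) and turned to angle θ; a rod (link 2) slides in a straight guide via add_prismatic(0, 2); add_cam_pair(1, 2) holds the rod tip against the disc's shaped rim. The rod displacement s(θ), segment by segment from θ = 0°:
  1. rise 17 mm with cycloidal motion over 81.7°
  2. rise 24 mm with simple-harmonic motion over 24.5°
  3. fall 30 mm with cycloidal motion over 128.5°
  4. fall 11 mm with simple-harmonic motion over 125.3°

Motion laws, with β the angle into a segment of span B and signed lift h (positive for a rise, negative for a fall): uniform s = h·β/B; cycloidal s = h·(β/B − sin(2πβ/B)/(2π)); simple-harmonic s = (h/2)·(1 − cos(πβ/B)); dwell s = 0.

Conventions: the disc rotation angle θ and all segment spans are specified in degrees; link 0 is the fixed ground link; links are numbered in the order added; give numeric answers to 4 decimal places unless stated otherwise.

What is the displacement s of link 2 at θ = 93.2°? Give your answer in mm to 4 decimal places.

segment 1 (0° to 81.7°, cycloidal, h = 17) is passed completely: s = 0.0000 + (17) = 17.0000
θ = 93.2° falls in segment 2 (81.7° to 106.2°, simple-harmonic, h = 24): β = 93.2 − 81.7 = 11.5°, B = 24.5°; Δs = 24/2·(1 − cos(π·0.4694)) = 10.8477; s = 17.0000 + 10.8477 = 27.8477

27.8477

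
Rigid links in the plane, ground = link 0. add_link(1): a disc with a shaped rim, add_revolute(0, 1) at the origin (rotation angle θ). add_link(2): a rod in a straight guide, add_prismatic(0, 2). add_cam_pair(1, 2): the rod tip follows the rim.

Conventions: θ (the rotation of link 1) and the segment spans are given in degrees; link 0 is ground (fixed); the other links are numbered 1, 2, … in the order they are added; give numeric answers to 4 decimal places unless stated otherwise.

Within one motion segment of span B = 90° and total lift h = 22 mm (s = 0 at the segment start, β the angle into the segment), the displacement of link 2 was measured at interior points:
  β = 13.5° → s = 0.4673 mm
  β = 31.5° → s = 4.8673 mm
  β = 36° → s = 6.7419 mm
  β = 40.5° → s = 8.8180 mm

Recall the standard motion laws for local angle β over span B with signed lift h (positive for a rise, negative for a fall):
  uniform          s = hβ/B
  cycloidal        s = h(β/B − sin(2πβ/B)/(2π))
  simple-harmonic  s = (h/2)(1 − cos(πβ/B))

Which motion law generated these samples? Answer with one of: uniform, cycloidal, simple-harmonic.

candidates at β/B = r: uniform s = h·r (linear in β); cycloidal s = h·(r − sin(2πr)/(2π)); simple-harmonic s = (h/2)(1 − cos(πr))
β=13.5°: printed 0.4673 | uniform 3.3000, cycloidal 0.4673, simple-harmonic 1.1989
β=31.5°: printed 4.8673 | uniform 7.7000, cycloidal 4.8673, simple-harmonic 6.0061
β=36°: printed 6.7419 | uniform 8.8000, cycloidal 6.7419, simple-harmonic 7.6008
β=40.5°: printed 8.8180 | uniform 9.9000, cycloidal 8.8180, simple-harmonic 9.2792
only one law matches every sample → cycloidal

cycloidal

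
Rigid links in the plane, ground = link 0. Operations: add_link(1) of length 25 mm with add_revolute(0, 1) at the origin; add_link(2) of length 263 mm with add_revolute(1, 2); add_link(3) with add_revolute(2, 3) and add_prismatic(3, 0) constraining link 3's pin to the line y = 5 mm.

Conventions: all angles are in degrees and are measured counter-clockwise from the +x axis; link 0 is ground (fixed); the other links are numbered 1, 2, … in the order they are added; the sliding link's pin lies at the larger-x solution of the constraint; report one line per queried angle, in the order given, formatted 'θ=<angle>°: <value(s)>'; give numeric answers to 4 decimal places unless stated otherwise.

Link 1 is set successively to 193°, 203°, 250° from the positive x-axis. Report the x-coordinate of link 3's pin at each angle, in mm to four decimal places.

geometry: r = 25 mm, L = 263 mm, e = 5 mm
θ=193°: crank pin P = (r cos θ, r sin θ) = (-24.359252, -5.623776)
θ=193°: h = r sin θ − e = -5.623776 − 5 = -10.623776
θ=193°: x = r cos θ + √(L² − h²) = -24.359252 + 262.785341 = 238.426089
θ=203°: crank pin P = (r cos θ, r sin θ) = (-23.012621, -9.768278)
θ=203°: h = r sin θ − e = -9.768278 − 5 = -14.768278
θ=203°: x = r cos θ + √(L² − h²) = -23.012621 + 262.585030 = 239.572409
θ=250°: crank pin P = (r cos θ, r sin θ) = (-8.550504, -23.492316)
θ=250°: h = r sin θ − e = -23.492316 − 5 = -28.492316
θ=250°: x = r cos θ + √(L² − h²) = -8.550504 + 261.452076 = 252.901572

θ=193°: 238.4261
θ=203°: 239.5724
θ=250°: 252.9016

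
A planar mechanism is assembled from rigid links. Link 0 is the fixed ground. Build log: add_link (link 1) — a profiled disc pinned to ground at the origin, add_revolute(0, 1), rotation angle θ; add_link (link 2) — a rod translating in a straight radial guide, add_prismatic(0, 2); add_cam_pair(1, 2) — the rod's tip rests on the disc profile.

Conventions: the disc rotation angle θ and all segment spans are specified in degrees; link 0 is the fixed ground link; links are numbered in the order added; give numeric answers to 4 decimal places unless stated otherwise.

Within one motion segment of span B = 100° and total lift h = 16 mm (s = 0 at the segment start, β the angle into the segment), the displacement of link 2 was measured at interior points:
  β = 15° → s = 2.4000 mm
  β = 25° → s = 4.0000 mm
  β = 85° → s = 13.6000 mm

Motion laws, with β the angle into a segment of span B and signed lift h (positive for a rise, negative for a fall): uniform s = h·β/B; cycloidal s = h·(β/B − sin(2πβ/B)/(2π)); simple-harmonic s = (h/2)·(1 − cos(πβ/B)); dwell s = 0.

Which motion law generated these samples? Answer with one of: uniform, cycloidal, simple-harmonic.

candidates at β/B = r: uniform s = h·r (linear in β); cycloidal s = h·(r − sin(2πr)/(2π)); simple-harmonic s = (h/2)(1 − cos(πr))
β=15°: printed 2.4000 | uniform 2.4000, cycloidal 0.3399, simple-harmonic 0.8719
β=25°: printed 4.0000 | uniform 4.0000, cycloidal 1.4535, simple-harmonic 2.3431
β=85°: printed 13.6000 | uniform 13.6000, cycloidal 15.6601, simple-harmonic 15.1281
only one law matches every sample → uniform

uniform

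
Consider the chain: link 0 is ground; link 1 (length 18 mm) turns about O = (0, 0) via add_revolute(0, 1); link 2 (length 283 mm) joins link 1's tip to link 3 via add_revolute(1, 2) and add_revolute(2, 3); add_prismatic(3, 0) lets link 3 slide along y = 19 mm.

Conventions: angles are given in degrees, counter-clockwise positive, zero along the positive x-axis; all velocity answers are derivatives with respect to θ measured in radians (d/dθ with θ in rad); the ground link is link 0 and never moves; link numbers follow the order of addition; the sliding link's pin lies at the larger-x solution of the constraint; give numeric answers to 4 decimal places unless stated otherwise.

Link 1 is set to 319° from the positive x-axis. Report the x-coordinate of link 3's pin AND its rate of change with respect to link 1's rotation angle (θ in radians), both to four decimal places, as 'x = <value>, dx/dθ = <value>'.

geometry: r = 18 mm, L = 283 mm, e = 19 mm
crank pin P = (r cos θ, r sin θ) = (13.584772, -11.809063)
h = r sin θ − e = -11.809063 − 19 = -30.809063
x = r cos θ + √(L² − h²) = 13.584772 + 281.317973 = 294.902745
dx/dθ = −r sin θ − h·r cos θ/√(L² − h²) (θ in radians; h = -30.809063) = 13.296824

x = 294.9027, dx/dθ = 13.2968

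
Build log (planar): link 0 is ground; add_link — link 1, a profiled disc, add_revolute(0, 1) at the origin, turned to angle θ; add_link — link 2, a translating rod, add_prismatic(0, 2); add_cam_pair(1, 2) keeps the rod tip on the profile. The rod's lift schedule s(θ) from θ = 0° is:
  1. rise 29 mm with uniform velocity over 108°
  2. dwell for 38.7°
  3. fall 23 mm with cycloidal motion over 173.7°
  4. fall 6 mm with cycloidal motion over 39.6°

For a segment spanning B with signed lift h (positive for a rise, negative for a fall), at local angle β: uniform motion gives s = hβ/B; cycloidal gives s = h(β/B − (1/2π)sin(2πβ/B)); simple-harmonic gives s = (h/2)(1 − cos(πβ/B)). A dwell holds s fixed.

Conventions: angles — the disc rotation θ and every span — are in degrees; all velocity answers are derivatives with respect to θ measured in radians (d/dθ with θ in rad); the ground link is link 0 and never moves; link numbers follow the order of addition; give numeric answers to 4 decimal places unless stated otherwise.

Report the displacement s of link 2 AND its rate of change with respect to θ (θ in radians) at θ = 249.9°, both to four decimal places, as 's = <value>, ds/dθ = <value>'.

seg 1 [0°–108°] uniform, h=29: full span → s += 29 → s = 29.0000
seg 2 [108°–146.7°] dwell: s stays 29.0000
seg 3 [146.7°–320.4°] cycloidal, h=-23: θ=249.9° here. β=103.2, B=173.7. -23·(0.5941 − sin(2π·0.5941)/(2π)) = -15.7059 → s = 13.2941
velocity in seg [146.7°–320.4°] (cycloidal), θ in radians: β = 103.2° = 1.8012 rad, B = 173.7° = 3.0316 rad; ds/dθ = (h/B)(1 − cos(2πβ/B)) = ((-23)/3.0316)(1 − cos(2π·0.5941)) = -13.884715 mm/rad

s = 13.2941, ds/dθ = -13.8847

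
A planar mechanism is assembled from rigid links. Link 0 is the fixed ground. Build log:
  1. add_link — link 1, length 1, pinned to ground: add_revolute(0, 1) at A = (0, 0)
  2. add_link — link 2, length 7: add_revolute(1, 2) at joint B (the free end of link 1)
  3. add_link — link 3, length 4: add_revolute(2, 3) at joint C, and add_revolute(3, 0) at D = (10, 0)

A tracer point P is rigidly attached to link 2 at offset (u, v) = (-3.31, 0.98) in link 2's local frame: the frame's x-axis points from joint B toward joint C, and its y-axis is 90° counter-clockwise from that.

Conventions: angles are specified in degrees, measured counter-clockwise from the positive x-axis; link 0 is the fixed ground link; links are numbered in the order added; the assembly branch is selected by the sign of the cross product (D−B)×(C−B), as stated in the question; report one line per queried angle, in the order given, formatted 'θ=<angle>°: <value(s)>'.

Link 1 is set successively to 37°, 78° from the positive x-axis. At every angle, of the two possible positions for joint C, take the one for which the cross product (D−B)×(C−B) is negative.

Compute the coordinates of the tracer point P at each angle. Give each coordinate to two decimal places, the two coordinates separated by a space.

A=(0,0), D=(10.00,0)
θ=37°: B = A + 1.00·(cos37°, sin37°) = (0.7986, 0.6018)
θ=37°: |BD| = 9.2210
θ=37°: circle(B,7.00) ∩ circle(D,4.00): a=6.3999, h=2.8357
θ=37°:   candidates: C₊=(7.3700,3.0138) cross=26.148; C₋=(6.9998,-2.6455) cross=-26.148
θ=37°:   branch - wants cross < 0 → take C=(6.9998,-2.6455) (cross=-26.148)
θ=37°: ex = (C−B)/|BC| = (0.8859,-0.4639); ey = (0.4639,0.8859)
θ=37°: P = B + -3.31·ex + 0.98·ey = (-1.6790,3.0055)
θ=78°: B = A + 1.00·(cos78°, sin78°) = (0.2079, 0.9781)
θ=78°: |BD| = 9.8408
θ=78°: circle(B,7.00) ∩ circle(D,4.00): a=6.5971, h=2.3406
θ=78°:   candidates: C₊=(7.0050,2.6514) cross=23.033; C₋=(6.5397,-2.0066) cross=-23.033
θ=78°:   branch - wants cross < 0 → take C=(6.5397,-2.0066) (cross=-23.033)
θ=78°: ex = (C−B)/|BC| = (0.9045,-0.4264); ey = (0.4264,0.9045)
θ=78°: P = B + -3.31·ex + 0.98·ey = (-2.3683,3.2759)

θ=37°: -1.68 3.01
θ=78°: -2.37 3.28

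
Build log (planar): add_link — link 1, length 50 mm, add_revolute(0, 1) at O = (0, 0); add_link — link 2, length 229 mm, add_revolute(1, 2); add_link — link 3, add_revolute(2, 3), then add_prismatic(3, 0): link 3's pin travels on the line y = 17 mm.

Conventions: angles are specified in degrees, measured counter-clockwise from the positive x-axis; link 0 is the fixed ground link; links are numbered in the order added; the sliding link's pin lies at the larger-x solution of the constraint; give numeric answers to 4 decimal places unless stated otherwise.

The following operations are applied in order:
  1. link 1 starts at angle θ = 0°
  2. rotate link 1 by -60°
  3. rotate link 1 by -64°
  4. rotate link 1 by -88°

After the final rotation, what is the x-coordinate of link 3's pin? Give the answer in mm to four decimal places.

geometry: r = 50 mm, L = 229 mm, e = 17 mm; θ starts at 0°
rotate link 1 by -60°: θ ← 0° -60° = -60°
rotate link 1 by -64°: θ ← -60° -64° = -124°
rotate link 1 by -88°: θ ← -124° -88° = -212°
crank pin P = (r cos θ, r sin θ) = (-42.402405, 26.495963)
h = r sin θ − e = 26.495963 − 17 = 9.495963
x = r cos θ + √(L² − h²) = -42.402405 + 228.803030 = 186.400626

186.4006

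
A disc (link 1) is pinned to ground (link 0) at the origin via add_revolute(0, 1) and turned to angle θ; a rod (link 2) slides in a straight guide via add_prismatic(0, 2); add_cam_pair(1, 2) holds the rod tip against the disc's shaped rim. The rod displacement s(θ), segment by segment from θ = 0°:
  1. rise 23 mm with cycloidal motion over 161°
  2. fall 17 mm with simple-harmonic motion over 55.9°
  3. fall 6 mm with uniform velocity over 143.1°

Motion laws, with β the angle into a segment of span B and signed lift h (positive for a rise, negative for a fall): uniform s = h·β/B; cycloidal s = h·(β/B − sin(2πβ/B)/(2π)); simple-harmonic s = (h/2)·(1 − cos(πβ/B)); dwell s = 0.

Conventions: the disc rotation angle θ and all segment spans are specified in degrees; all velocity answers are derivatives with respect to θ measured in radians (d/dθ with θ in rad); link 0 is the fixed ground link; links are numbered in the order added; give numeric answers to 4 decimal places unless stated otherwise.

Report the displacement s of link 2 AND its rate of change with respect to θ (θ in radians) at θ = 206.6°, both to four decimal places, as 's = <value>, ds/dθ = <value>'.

segment 1 (0° to 161°, cycloidal, h = 23) is passed completely: s = 0.0000 + (23) = 23.0000
θ = 206.6° falls in segment 2 (161° to 216.9°, simple-harmonic, h = -17): β = 206.6 − 161 = 45.6°, B = 55.9°; Δs = -17/2·(1 − cos(π·0.8157)) = -15.6152; s = 23.0000 − 15.6152 = 7.3848
velocity in seg [161°–216.9°] (simple-harmonic), θ in radians: β = 45.6° = 0.7959 rad, B = 55.9° = 0.9756 rad; ds/dθ = (πh/(2B)) sin(πβ/B) = (π·(-17)/(2·0.9756)) sin(π·0.8157) = -14.973526 mm/rad

s = 7.3848, ds/dθ = -14.9735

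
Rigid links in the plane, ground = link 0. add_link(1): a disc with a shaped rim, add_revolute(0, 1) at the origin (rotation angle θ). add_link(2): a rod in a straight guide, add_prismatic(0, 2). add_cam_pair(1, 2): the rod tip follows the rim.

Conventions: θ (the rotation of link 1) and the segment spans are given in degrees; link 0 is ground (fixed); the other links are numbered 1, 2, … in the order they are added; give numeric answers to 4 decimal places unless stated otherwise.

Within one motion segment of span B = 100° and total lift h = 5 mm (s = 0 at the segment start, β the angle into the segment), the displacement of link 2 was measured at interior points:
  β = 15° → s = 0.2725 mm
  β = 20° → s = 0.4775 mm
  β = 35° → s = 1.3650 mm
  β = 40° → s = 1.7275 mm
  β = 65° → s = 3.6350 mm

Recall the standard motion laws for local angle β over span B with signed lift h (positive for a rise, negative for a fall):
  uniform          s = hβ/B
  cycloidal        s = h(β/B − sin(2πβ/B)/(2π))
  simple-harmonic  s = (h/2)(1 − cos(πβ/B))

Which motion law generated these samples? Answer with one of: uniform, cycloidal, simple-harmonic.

candidates at β/B = r: uniform s = h·r (linear in β); cycloidal s = h·(r − sin(2πr)/(2π)); simple-harmonic s = (h/2)(1 − cos(πr))
β=15°: printed 0.2725 | uniform 0.7500, cycloidal 0.1062, simple-harmonic 0.2725
β=20°: printed 0.4775 | uniform 1.0000, cycloidal 0.2432, simple-harmonic 0.4775
β=35°: printed 1.3650 | uniform 1.7500, cycloidal 1.1062, simple-harmonic 1.3650
β=40°: printed 1.7275 | uniform 2.0000, cycloidal 1.5323, simple-harmonic 1.7275
β=65°: printed 3.6350 | uniform 3.2500, cycloidal 3.8938, simple-harmonic 3.6350
only one law matches every sample → simple-harmonic

simple-harmonic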